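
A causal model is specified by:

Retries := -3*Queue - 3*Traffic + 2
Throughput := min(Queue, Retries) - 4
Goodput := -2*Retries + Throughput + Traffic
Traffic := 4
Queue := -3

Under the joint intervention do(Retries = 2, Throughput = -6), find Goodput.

-6

Setting Retries = 2, Throughput = -6 by intervention discards those variables' equations.
Goodput = -2*Retries + Throughput + Traffic  [with Retries=2, Throughput=-6, Traffic=4]  = -6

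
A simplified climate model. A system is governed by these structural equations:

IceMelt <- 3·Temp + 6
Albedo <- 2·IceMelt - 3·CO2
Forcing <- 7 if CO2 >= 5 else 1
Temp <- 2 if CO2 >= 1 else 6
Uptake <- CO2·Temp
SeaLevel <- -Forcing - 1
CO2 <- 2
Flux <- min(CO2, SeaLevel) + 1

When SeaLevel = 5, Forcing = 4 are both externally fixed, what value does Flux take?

Setting SeaLevel = 5, Forcing = 4 by intervention discards those variables' equations.
Flux = min(CO2, SeaLevel) + 1  [with CO2=2, SeaLevel=5]  = 3

3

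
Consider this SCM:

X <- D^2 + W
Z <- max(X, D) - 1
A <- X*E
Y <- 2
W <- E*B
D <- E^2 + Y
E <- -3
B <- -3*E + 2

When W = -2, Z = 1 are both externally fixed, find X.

119

Under do(W = -2, Z = 1), each intervened variable's structural equation is replaced by its fixed value.
D = E^2 + Y  [with E=-3, Y=2]  = 11
X = D^2 + W  [with D=11, W=-2]  = 119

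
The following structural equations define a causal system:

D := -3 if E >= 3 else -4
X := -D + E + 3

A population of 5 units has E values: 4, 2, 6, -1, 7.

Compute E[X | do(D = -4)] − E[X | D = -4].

3.1

do(D=-4) breaks D's dependence on E. With D=-4 fixed, X across the units is 11, 9, 13, 6, 14, mean 10.6.
E[X|D=-4] averages over only the 2 units with D=-4 (E = 2, -1): X = 9, 6, mean 7.5.
Difference = 10.6 − 7.5 = 3.1.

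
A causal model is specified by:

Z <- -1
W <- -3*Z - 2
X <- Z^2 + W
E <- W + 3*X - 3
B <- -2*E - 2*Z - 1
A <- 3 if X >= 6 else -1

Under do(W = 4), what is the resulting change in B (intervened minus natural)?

-24

do(W=4) replaces the equation W <- -3*Z - 2 with the constant W = 4.
X = Z^2 + W  [with Z=-1, W=4]  = 5
E = W + 3*X - 3  [with W=4, X=5]  = 16
B = -2*E - 2*Z - 1  [with E=16, Z=-1]  = -31
Without intervention: W = -3*Z - 2  [with Z=-1]  = 1; X = Z^2 + W  [with Z=-1, W=1]  = 2; E = W + 3*X - 3  [with W=1, X=2]  = 4; B = -2*E - 2*Z - 1  [with E=4, Z=-1]  = -7.
Change = -31 − (-7) = -24.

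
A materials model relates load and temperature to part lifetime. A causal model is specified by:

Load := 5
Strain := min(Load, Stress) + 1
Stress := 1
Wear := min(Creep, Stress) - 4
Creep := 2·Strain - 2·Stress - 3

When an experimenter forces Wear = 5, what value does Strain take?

do(Wear=5) replaces the equation Wear := min(Creep, Stress) - 4 with the constant Wear = 5.
Strain is not downstream of the intervention, so its value is determined by the original equations.
Strain = min(Load, Stress) + 1  [with Load=5, Stress=1]  = 2

2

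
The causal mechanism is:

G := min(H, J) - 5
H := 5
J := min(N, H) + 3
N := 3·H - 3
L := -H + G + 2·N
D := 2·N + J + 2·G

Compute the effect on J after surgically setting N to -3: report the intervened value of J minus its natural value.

-8

The intervention breaks the incoming arrows to N: N := 3·H - 3 no longer applies, and N = -3.
J = min(N, H) + 3  [with N=-3, H=5]  = 0
Without intervention: N = 3·H - 3  [with H=5]  = 12; J = min(N, H) + 3  [with N=12, H=5]  = 8.
Change = 0 − 8 = -8.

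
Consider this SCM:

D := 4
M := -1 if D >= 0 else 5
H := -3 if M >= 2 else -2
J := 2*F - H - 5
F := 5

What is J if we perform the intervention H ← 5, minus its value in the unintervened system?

-7

Intervening sets H = 5 and removes its equation (H := -3 if M >= 2 else -2).
J = 2*F - H - 5  [with F=5, H=5]  = 0
Without intervention: M = -1 if D >= 0 else 5  [with D=4]  = -1; H = -3 if M >= 2 else -2  [with M=-1]  = -2; J = 2*F - H - 5  [with F=5, H=-2]  = 7.
Change = 0 − 7 = -7.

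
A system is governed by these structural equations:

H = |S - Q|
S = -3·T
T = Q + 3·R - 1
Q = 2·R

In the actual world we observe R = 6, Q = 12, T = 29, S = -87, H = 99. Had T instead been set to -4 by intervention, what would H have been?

0

do(T=-4) replaces the equation T = Q + 3·R - 1 with the constant T = -4.
Q = 2·R  [with R=6]  = 12
S = -3·T  [with T=-4]  = 12
H = |S - Q|  [with S=12, Q=12]  = 0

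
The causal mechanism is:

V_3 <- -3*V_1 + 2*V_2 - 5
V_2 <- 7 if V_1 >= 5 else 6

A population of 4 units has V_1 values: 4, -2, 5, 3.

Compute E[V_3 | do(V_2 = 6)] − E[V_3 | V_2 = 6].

The intervention sets V_2=6 in all 4 units regardless of V_1. Recomputing V_3 per unit gives -5, 13, -8, -2; average -0.5.
Observing V_2=6 restricts to units where V_2's equation naturally yields 6: V_1 ∈ {4, -2, 3}. In that subpopulation V_3 = -5, 13, -2, mean 2.
Difference = -0.5 − 2 = -2.5.

-2.5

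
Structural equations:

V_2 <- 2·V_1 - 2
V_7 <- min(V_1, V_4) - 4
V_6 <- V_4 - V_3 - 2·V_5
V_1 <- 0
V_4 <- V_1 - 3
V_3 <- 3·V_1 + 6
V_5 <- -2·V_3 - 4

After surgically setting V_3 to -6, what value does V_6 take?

The intervention breaks the incoming arrows to V_3: V_3 <- 3·V_1 + 6 no longer applies, and V_3 = -6.
V_4 = V_1 - 3  [with V_1=0]  = -3
V_5 = -2·V_3 - 4  [with V_3=-6]  = 8
V_6 = V_4 - V_3 - 2·V_5  [with V_4=-3, V_3=-6, V_5=8]  = -13

-13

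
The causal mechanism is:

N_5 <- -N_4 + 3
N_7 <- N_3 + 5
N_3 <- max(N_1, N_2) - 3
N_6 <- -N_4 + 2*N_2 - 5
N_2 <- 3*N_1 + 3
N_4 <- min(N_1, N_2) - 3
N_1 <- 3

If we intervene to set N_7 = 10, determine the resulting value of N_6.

19

Intervening sets N_7 = 10 and removes its equation (N_7 <- N_3 + 5).
Since N_6 is not a descendant of the intervened variable, it is unaffected.
N_2 = 3*N_1 + 3  [with N_1=3]  = 12
N_4 = min(N_1, N_2) - 3  [with N_1=3, N_2=12]  = 0
N_6 = -N_4 + 2*N_2 - 5  [with N_4=0, N_2=12]  = 19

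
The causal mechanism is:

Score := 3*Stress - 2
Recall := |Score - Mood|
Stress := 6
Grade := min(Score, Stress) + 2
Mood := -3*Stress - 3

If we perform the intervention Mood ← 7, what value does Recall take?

9

The intervention breaks the incoming arrows to Mood: Mood := -3*Stress - 3 no longer applies, and Mood = 7.
Score = 3*Stress - 2  [with Stress=6]  = 16
Recall = |Score - Mood|  [with Score=16, Mood=7]  = 9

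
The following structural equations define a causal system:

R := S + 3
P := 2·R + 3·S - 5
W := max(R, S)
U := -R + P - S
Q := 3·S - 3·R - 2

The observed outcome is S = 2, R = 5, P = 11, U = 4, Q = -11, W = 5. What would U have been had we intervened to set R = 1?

Under do(R=1), the mechanism R := S + 3 is discarded; R is fixed at 1.
P = 2·R + 3·S - 5  [with R=1, S=2]  = 3
U = -R + P - S  [with R=1, P=3, S=2]  = 0

0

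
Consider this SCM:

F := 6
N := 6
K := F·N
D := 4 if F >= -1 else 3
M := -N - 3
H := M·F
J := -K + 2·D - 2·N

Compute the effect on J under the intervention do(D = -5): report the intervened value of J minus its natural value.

The intervention breaks the incoming arrows to D: D := 4 if F >= -1 else 3 no longer applies, and D = -5.
K = F·N  [with F=6, N=6]  = 36
J = -K + 2·D - 2·N  [with K=36, D=-5, N=6]  = -58
Without intervention: K = F·N  [with F=6, N=6]  = 36; D = 4 if F >= -1 else 3  [with F=6]  = 4; J = -K + 2·D - 2·N  [with K=36, D=4, N=6]  = -40.
Change = -58 − (-40) = -18.

-18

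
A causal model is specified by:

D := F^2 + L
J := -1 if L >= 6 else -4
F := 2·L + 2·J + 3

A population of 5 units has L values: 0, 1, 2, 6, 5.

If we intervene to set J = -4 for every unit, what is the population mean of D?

The intervention sets J=-4 in all 5 units regardless of L. Recomputing D per unit gives 25, 10, 3, 55, 30; average 24.6.

24.6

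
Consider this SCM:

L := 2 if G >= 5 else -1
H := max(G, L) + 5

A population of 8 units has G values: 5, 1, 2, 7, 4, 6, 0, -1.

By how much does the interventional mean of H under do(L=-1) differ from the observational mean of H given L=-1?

1.8

Every unit gets L=-1 under the intervention. H values become 10, 6, 7, 12, 9, 11, 5, 4; E[H|do(L=-1)] = 8.
Conditioning on L=-1 selects the 5 unit(s) with G ∈ {1, 2, 4, 0, -1}. Their H values: 6, 7, 9, 5, 4. Mean = 6.2.
Difference = 8 − 6.2 = 1.8.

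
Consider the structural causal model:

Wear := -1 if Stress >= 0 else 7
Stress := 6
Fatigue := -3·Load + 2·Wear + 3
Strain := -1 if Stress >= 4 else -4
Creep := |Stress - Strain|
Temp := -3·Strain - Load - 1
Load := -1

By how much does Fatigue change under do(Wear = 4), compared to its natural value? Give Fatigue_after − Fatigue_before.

10

Intervening sets Wear = 4 and removes its equation (Wear := -1 if Stress >= 0 else 7).
Fatigue = -3·Load + 2·Wear + 3  [with Load=-1, Wear=4]  = 14
Without intervention: Wear = -1 if Stress >= 0 else 7  [with Stress=6]  = -1; Fatigue = -3·Load + 2·Wear + 3  [with Load=-1, Wear=-1]  = 4.
Change = 14 − 4 = 10.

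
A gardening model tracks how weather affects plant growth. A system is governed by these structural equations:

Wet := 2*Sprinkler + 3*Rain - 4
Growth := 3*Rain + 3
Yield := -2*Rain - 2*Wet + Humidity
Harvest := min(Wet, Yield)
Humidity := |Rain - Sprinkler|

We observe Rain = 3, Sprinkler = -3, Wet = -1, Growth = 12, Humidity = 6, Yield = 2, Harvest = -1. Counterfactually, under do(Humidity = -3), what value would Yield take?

-7

The intervention breaks the incoming arrows to Humidity: Humidity := |Rain - Sprinkler| no longer applies, and Humidity = -3.
Wet = 2*Sprinkler + 3*Rain - 4  [with Sprinkler=-3, Rain=3]  = -1
Yield = -2*Rain - 2*Wet + Humidity  [with Rain=3, Wet=-1, Humidity=-3]  = -7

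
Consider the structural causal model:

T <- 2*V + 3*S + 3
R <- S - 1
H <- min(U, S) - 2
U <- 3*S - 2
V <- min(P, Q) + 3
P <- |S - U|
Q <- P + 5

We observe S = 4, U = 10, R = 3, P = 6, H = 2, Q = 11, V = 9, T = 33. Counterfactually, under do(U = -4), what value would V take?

11

Under do(U=-4), the mechanism U <- 3*S - 2 is discarded; U is fixed at -4.
P = |S - U|  [with S=4, U=-4]  = 8
Q = P + 5  [with P=8]  = 13
V = min(P, Q) + 3  [with P=8, Q=13]  = 11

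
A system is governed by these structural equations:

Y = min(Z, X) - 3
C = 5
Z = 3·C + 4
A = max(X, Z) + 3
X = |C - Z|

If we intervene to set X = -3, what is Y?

do(X=-3) replaces the equation X = |C - Z| with the constant X = -3.
Z = 3·C + 4  [with C=5]  = 19
Y = min(Z, X) - 3  [with Z=19, X=-3]  = -6

-6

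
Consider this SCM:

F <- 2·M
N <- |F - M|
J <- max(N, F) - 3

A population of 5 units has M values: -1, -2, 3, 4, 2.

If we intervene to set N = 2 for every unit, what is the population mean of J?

1.4

The intervention sets N=2 in all 5 units regardless of M. Recomputing J per unit gives -1, -1, 3, 5, 1; average 1.4.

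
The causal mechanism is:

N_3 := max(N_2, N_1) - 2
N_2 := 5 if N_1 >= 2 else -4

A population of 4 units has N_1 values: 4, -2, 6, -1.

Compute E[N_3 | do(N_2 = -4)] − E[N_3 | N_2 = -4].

3.25

Every unit gets N_2=-4 under the intervention. N_3 values become 2, -4, 4, -3; E[N_3|do(N_2=-4)] = -0.25.
Observing N_2=-4 restricts to units where N_2's equation naturally yields -4: N_1 ∈ {-2, -1}. In that subpopulation N_3 = -4, -3, mean -3.5.
Difference = -0.25 − (-3.5) = 3.25.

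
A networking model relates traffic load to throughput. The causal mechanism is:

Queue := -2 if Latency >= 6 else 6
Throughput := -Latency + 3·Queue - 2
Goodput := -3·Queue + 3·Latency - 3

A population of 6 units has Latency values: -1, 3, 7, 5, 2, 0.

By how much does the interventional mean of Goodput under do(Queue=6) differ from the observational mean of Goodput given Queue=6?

Every unit gets Queue=6 under the intervention. Goodput values become -24, -12, 0, -6, -15, -21; E[Goodput|do(Queue=6)] = -13.
Observing Queue=6 restricts to units where Queue's equation naturally yields 6: Latency ∈ {-1, 3, 5, 2, 0}. In that subpopulation Goodput = -24, -12, -6, -15, -21, mean -15.6.
Difference = -13 − (-15.6) = 2.6.

2.6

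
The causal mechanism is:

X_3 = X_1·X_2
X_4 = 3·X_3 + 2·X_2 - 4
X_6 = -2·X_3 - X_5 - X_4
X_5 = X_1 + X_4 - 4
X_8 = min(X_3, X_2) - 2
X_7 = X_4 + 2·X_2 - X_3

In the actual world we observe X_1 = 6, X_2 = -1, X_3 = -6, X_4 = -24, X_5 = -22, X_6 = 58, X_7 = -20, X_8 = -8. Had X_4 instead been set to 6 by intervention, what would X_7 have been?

The intervention breaks the incoming arrows to X_4: X_4 = 3·X_3 + 2·X_2 - 4 no longer applies, and X_4 = 6.
X_3 = X_1·X_2  [with X_1=6, X_2=-1]  = -6
X_7 = X_4 + 2·X_2 - X_3  [with X_4=6, X_2=-1, X_3=-6]  = 10

10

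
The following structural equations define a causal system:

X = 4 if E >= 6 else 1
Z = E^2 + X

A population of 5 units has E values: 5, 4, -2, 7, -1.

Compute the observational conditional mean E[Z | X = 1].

12.5

Conditioning on X=1 selects the 4 unit(s) with E ∈ {5, 4, -2, -1}. Their Z values: 26, 17, 5, 2. Mean = 12.5.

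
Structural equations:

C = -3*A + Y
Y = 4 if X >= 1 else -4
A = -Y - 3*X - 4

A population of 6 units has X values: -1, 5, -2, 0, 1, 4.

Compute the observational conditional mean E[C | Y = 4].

Observing Y=4 restricts to units where Y's equation naturally yields 4: X ∈ {5, 1, 4}. In that subpopulation C = 73, 37, 64, mean 58.

58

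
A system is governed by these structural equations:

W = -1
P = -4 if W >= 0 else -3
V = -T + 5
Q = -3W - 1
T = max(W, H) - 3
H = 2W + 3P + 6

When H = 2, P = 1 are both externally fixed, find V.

Setting H = 2, P = 1 by intervention discards those variables' equations.
T = max(W, H) - 3  [with W=-1, H=2]  = -1
V = -T + 5  [with T=-1]  = 6

6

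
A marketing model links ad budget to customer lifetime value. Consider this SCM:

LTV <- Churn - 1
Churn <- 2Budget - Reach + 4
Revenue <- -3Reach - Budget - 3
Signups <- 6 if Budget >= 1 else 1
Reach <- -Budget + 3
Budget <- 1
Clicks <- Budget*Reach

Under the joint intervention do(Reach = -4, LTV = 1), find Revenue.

Under do(Reach = -4, LTV = 1), each intervened variable's structural equation is replaced by its fixed value.
Revenue = -3Reach - Budget - 3  [with Reach=-4, Budget=1]  = 8

8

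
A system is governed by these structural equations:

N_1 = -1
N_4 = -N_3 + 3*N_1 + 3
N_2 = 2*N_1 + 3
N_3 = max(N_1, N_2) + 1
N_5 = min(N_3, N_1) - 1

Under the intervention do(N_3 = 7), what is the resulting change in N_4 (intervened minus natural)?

The intervention breaks the incoming arrows to N_3: N_3 = max(N_1, N_2) + 1 no longer applies, and N_3 = 7.
N_4 = -N_3 + 3*N_1 + 3  [with N_3=7, N_1=-1]  = -7
Without intervention: N_2 = 2*N_1 + 3  [with N_1=-1]  = 1; N_3 = max(N_1, N_2) + 1  [with N_1=-1, N_2=1]  = 2; N_4 = -N_3 + 3*N_1 + 3  [with N_3=2, N_1=-1]  = -2.
Change = -7 − (-2) = -5.

-5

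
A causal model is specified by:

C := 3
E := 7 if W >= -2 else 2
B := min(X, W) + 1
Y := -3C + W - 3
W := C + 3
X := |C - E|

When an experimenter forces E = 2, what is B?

2

Under do(E=2), the mechanism E := 7 if W >= -2 else 2 is discarded; E is fixed at 2.
W = C + 3  [with C=3]  = 6
X = |C - E|  [with C=3, E=2]  = 1
B = min(X, W) + 1  [with X=1, W=6]  = 2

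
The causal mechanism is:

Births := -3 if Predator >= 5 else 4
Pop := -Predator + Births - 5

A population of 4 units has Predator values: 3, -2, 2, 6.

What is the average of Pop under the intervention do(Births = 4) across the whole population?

Under do(Births=4), Births's equation is replaced by Births=4 for every unit. Per-unit Pop: -4, 1, -3, -7. Mean = -3.25.

-3.25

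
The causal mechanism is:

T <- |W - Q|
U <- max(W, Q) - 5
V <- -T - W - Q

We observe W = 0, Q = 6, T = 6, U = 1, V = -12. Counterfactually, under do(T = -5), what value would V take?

-1

do(T=-5) replaces the equation T <- |W - Q| with the constant T = -5.
V = -T - W - Q  [with T=-5, W=0, Q=6]  = -1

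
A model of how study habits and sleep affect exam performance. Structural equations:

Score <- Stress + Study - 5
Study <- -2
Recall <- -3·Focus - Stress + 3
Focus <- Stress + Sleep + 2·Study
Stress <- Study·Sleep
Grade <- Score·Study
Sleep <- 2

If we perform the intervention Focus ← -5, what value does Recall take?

22

Under do(Focus=-5), the mechanism Focus <- Stress + Sleep + 2·Study is discarded; Focus is fixed at -5.
Stress = Study·Sleep  [with Study=-2, Sleep=2]  = -4
Recall = -3·Focus - Stress + 3  [with Focus=-5, Stress=-4]  = 22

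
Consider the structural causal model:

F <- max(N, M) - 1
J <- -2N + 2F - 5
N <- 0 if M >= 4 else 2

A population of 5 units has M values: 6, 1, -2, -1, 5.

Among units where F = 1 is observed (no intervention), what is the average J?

-7

Conditioning on F=1 selects the 3 unit(s) with M ∈ {1, -2, -1}. Their J values: -7, -7, -7. Mean = -7.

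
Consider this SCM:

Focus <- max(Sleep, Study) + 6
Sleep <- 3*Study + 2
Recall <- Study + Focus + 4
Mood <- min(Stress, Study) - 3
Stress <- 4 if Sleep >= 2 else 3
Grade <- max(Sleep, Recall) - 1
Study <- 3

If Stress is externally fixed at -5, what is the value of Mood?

do(Stress=-5) replaces the equation Stress <- 4 if Sleep >= 2 else 3 with the constant Stress = -5.
Mood = min(Stress, Study) - 3  [with Stress=-5, Study=3]  = -8

-8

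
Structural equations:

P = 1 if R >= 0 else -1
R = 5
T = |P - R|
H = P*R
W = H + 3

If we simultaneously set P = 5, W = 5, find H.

25

The joint intervention fixes P = 5, W = 5, removing each variable's own equation.
H = P*R  [with P=5, R=5]  = 25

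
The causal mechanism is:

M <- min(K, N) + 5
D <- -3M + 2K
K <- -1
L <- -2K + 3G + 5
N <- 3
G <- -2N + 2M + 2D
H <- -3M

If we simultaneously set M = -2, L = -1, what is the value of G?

Under do(M = -2, L = -1), each intervened variable's structural equation is replaced by its fixed value.
D = -3M + 2K  [with M=-2, K=-1]  = 4
G = -2N + 2M + 2D  [with N=3, M=-2, D=4]  = -2

-2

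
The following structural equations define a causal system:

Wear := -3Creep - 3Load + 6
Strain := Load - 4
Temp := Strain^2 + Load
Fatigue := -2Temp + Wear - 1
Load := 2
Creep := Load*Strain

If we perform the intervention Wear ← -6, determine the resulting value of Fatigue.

The intervention breaks the incoming arrows to Wear: Wear := -3Creep - 3Load + 6 no longer applies, and Wear = -6.
Strain = Load - 4  [with Load=2]  = -2
Temp = Strain^2 + Load  [with Strain=-2, Load=2]  = 6
Fatigue = -2Temp + Wear - 1  [with Temp=6, Wear=-6]  = -19

-19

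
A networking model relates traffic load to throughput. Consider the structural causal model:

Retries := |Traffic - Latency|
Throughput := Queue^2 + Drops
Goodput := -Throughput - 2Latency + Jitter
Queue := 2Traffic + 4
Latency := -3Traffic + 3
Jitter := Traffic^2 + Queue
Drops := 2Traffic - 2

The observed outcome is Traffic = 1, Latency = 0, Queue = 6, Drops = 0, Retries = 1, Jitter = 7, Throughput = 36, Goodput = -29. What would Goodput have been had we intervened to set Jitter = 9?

-27

Intervening sets Jitter = 9 and removes its equation (Jitter := Traffic^2 + Queue).
Latency = -3Traffic + 3  [with Traffic=1]  = 0
Queue = 2Traffic + 4  [with Traffic=1]  = 6
Drops = 2Traffic - 2  [with Traffic=1]  = 0
Throughput = Queue^2 + Drops  [with Queue=6, Drops=0]  = 36
Goodput = -Throughput - 2Latency + Jitter  [with Throughput=36, Latency=0, Jitter=9]  = -27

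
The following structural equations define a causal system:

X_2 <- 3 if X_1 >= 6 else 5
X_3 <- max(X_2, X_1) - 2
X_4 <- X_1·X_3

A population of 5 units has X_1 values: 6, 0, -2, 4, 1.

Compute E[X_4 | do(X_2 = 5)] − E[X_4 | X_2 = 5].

4.35

Every unit gets X_2=5 under the intervention. X_4 values become 24, 0, -6, 12, 3; E[X_4|do(X_2=5)] = 6.6.
Observing X_2=5 restricts to units where X_2's equation naturally yields 5: X_1 ∈ {0, -2, 4, 1}. In that subpopulation X_4 = 0, -6, 12, 3, mean 2.25.
Difference = 6.6 − 2.25 = 4.35.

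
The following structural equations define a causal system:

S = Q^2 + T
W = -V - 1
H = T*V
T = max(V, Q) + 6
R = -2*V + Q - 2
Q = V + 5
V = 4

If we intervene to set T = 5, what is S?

The intervention breaks the incoming arrows to T: T = max(V, Q) + 6 no longer applies, and T = 5.
Q = V + 5  [with V=4]  = 9
S = Q^2 + T  [with Q=9, T=5]  = 86

86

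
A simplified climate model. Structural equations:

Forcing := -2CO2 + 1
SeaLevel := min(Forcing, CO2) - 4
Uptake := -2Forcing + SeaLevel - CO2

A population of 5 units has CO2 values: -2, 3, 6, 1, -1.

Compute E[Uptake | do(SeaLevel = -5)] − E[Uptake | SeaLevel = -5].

do(SeaLevel=-5) breaks SeaLevel's dependence on CO2. With SeaLevel=-5 fixed, Uptake across the units is -13, 2, 11, -4, -10, mean -2.8.
Conditioning on SeaLevel=-5 selects the 2 unit(s) with CO2 ∈ {1, -1}. Their Uptake values: -4, -10. Mean = -7.
Difference = -2.8 − (-7) = 4.2.

4.2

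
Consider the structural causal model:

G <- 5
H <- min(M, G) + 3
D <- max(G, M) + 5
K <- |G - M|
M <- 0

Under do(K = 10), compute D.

Intervening sets K = 10 and removes its equation (K <- |G - M|).
No directed path runs from K to D, so D keeps its natural value.
D = max(G, M) + 5  [with G=5, M=0]  = 10

10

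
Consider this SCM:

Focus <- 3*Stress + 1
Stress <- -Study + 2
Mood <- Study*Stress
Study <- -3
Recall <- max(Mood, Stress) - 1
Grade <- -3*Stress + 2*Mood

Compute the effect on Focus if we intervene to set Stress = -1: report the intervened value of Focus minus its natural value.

-18

The intervention breaks the incoming arrows to Stress: Stress <- -Study + 2 no longer applies, and Stress = -1.
Focus = 3*Stress + 1  [with Stress=-1]  = -2
Without intervention: Stress = -Study + 2  [with Study=-3]  = 5; Focus = 3*Stress + 1  [with Stress=5]  = 16.
Change = -2 − 16 = -18.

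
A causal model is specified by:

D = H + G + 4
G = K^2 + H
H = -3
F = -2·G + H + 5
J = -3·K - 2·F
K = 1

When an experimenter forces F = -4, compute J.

5

The intervention breaks the incoming arrows to F: F = -2·G + H + 5 no longer applies, and F = -4.
J = -3·K - 2·F  [with K=1, F=-4]  = 5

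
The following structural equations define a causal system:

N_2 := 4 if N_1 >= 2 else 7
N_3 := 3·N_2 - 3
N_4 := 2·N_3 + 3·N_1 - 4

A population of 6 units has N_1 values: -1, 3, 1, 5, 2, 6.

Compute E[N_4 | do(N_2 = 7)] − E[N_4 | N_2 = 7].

Every unit gets N_2=7 under the intervention. N_4 values become 29, 41, 35, 47, 38, 50; E[N_4|do(N_2=7)] = 40.
Observing N_2=7 restricts to units where N_2's equation naturally yields 7: N_1 ∈ {-1, 1}. In that subpopulation N_4 = 29, 35, mean 32.
Difference = 40 − 32 = 8.

8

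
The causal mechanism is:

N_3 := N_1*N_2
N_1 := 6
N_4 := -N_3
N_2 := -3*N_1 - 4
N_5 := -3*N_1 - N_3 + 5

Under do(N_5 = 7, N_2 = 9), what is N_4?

-54

Setting N_5 = 7, N_2 = 9 by intervention discards those variables' equations.
N_3 = N_1*N_2  [with N_1=6, N_2=9]  = 54
N_4 = -N_3  [with N_3=54]  = -54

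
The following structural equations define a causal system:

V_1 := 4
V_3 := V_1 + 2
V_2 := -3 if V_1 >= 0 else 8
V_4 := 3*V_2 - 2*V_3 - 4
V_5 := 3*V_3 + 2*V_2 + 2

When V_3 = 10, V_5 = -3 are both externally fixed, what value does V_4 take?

-33

The joint intervention fixes V_3 = 10, V_5 = -3, removing each variable's own equation.
V_2 = -3 if V_1 >= 0 else 8  [with V_1=4]  = -3
V_4 = 3*V_2 - 2*V_3 - 4  [with V_2=-3, V_3=10]  = -33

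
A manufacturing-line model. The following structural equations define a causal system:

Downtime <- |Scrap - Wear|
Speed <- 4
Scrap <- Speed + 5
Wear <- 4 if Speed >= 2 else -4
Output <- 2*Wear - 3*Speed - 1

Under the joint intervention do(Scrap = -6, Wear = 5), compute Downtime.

Setting Scrap = -6, Wear = 5 by intervention discards those variables' equations.
Downtime = |Scrap - Wear|  [with Scrap=-6, Wear=5]  = 11

11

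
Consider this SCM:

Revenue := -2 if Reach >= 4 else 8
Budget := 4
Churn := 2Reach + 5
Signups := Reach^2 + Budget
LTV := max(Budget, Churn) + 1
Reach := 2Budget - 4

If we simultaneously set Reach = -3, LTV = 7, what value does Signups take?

The joint intervention fixes Reach = -3, LTV = 7, removing each variable's own equation.
Signups = Reach^2 + Budget  [with Reach=-3, Budget=4]  = 13

13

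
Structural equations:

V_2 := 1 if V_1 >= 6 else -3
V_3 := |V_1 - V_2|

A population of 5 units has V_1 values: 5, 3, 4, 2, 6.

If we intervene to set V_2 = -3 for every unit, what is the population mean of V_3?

do(V_2=-3) breaks V_2's dependence on V_1. With V_2=-3 fixed, V_3 across the units is 8, 6, 7, 5, 9, mean 7.

7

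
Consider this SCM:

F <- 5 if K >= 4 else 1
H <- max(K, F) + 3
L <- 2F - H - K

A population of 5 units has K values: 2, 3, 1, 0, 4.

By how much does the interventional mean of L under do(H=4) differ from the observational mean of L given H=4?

Every unit gets H=4 under the intervention. L values become -4, -5, -3, -2, 2; E[L|do(H=4)] = -2.4.
Observing H=4 restricts to units where H's equation naturally yields 4: K ∈ {1, 0}. In that subpopulation L = -3, -2, mean -2.5.
Difference = -2.4 − (-2.5) = 0.1.

0.1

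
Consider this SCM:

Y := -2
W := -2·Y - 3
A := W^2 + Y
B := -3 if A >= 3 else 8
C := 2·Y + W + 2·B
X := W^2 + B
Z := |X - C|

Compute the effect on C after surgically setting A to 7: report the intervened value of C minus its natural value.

do(A=7) replaces the equation A := W^2 + Y with the constant A = 7.
W = -2·Y - 3  [with Y=-2]  = 1
B = -3 if A >= 3 else 8  [with A=7]  = -3
C = 2·Y + W + 2·B  [with Y=-2, W=1, B=-3]  = -9
Without intervention: W = -2·Y - 3  [with Y=-2]  = 1; A = W^2 + Y  [with W=1, Y=-2]  = -1; B = -3 if A >= 3 else 8  [with A=-1]  = 8; C = 2·Y + W + 2·B  [with Y=-2, W=1, B=8]  = 13.
Change = -9 − 13 = -22.

-22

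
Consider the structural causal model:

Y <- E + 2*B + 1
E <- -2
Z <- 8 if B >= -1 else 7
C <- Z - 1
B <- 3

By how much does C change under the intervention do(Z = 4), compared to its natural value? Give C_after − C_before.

The intervention breaks the incoming arrows to Z: Z <- 8 if B >= -1 else 7 no longer applies, and Z = 4.
C = Z - 1  [with Z=4]  = 3
Without intervention: Z = 8 if B >= -1 else 7  [with B=3]  = 8; C = Z - 1  [with Z=8]  = 7.
Change = 3 − 7 = -4.

-4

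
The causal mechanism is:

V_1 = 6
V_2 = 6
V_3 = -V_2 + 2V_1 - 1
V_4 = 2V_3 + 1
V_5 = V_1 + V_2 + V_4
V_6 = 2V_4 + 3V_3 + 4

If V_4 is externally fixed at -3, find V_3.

5

Under do(V_4=-3), the mechanism V_4 = 2V_3 + 1 is discarded; V_4 is fixed at -3.
Since V_3 is not a descendant of the intervened variable, it is unaffected.
V_3 = -V_2 + 2V_1 - 1  [with V_2=6, V_1=6]  = 5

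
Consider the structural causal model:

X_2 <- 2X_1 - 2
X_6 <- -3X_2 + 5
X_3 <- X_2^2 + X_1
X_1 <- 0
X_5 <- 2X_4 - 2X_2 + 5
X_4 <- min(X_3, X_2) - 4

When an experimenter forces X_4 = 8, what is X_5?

25

Intervening sets X_4 = 8 and removes its equation (X_4 <- min(X_3, X_2) - 4).
X_2 = 2X_1 - 2  [with X_1=0]  = -2
X_5 = 2X_4 - 2X_2 + 5  [with X_4=8, X_2=-2]  = 25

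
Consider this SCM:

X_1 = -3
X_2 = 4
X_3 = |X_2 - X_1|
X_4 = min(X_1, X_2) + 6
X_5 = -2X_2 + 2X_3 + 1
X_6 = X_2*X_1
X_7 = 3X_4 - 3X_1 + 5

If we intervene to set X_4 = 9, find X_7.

41

The intervention breaks the incoming arrows to X_4: X_4 = min(X_1, X_2) + 6 no longer applies, and X_4 = 9.
X_7 = 3X_4 - 3X_1 + 5  [with X_4=9, X_1=-3]  = 41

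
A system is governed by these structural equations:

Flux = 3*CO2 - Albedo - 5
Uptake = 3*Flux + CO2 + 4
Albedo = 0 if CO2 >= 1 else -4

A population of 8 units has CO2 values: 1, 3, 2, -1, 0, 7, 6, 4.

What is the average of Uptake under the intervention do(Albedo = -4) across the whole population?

28.5

The intervention sets Albedo=-4 in all 8 units regardless of CO2. Recomputing Uptake per unit gives 11, 31, 21, -9, 1, 71, 61, 41; average 28.5.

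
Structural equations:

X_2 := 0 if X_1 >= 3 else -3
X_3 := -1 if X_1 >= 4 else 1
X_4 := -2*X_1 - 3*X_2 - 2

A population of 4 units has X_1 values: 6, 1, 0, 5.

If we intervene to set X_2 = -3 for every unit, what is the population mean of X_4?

1

The intervention sets X_2=-3 in all 4 units regardless of X_1. Recomputing X_4 per unit gives -5, 5, 7, -3; average 1.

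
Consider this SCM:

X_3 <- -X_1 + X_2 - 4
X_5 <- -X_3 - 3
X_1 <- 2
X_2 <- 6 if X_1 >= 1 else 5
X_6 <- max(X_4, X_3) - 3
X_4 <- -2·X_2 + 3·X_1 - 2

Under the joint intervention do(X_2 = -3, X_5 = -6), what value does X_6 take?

7

Setting X_2 = -3, X_5 = -6 by intervention discards those variables' equations.
X_3 = -X_1 + X_2 - 4  [with X_1=2, X_2=-3]  = -9
X_4 = -2·X_2 + 3·X_1 - 2  [with X_2=-3, X_1=2]  = 10
X_6 = max(X_4, X_3) - 3  [with X_4=10, X_3=-9]  = 7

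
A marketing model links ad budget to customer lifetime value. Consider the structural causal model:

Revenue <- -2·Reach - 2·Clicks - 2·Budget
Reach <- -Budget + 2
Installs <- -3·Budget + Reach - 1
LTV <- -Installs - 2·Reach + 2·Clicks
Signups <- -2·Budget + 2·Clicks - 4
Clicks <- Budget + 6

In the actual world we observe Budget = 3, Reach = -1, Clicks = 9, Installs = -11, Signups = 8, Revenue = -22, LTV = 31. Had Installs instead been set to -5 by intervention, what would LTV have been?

25

The intervention breaks the incoming arrows to Installs: Installs <- -3·Budget + Reach - 1 no longer applies, and Installs = -5.
Reach = -Budget + 2  [with Budget=3]  = -1
Clicks = Budget + 6  [with Budget=3]  = 9
LTV = -Installs - 2·Reach + 2·Clicks  [with Installs=-5, Reach=-1, Clicks=9]  = 25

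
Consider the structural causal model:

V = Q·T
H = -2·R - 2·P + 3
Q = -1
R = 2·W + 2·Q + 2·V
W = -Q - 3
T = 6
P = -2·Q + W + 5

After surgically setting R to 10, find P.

5

The intervention breaks the incoming arrows to R: R = 2·W + 2·Q + 2·V no longer applies, and R = 10.
Since P is not a descendant of the intervened variable, it is unaffected.
W = -Q - 3  [with Q=-1]  = -2
P = -2·Q + W + 5  [with Q=-1, W=-2]  = 5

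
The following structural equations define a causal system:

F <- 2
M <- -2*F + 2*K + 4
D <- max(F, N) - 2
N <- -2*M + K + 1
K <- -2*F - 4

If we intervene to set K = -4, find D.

do(K=-4) replaces the equation K <- -2*F - 4 with the constant K = -4.
M = -2*F + 2*K + 4  [with F=2, K=-4]  = -8
N = -2*M + K + 1  [with M=-8, K=-4]  = 13
D = max(F, N) - 2  [with F=2, N=13]  = 11

11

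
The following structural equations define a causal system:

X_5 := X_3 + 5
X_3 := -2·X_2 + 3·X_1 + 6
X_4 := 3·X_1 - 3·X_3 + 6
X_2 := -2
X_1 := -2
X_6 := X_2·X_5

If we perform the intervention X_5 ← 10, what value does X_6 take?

-20

The intervention breaks the incoming arrows to X_5: X_5 := X_3 + 5 no longer applies, and X_5 = 10.
X_6 = X_2·X_5  [with X_2=-2, X_5=10]  = -20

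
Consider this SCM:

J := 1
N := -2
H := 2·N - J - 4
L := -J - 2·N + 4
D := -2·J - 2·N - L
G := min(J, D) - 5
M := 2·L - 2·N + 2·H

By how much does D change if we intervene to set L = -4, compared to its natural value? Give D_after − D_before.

11

Intervening sets L = -4 and removes its equation (L := -J - 2·N + 4).
D = -2·J - 2·N - L  [with J=1, N=-2, L=-4]  = 6
Without intervention: L = -J - 2·N + 4  [with J=1, N=-2]  = 7; D = -2·J - 2·N - L  [with J=1, N=-2, L=7]  = -5.
Change = 6 − (-5) = 11.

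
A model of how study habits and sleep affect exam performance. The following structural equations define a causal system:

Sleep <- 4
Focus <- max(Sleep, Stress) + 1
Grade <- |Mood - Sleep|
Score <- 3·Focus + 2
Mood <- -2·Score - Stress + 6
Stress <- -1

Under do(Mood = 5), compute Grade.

1

The intervention breaks the incoming arrows to Mood: Mood <- -2·Score - Stress + 6 no longer applies, and Mood = 5.
Grade = |Mood - Sleep|  [with Mood=5, Sleep=4]  = 1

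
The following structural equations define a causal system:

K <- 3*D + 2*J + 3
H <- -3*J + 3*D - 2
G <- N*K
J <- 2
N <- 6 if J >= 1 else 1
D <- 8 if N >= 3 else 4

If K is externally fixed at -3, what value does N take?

Under do(K=-3), the mechanism K <- 3*D + 2*J + 3 is discarded; K is fixed at -3.
No directed path runs from K to N, so N keeps its natural value.
N = 6 if J >= 1 else 1  [with J=2]  = 6

6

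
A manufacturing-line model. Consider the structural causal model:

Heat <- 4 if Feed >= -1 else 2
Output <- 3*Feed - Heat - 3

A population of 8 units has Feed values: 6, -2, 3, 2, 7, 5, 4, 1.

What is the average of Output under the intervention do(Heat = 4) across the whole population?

2.75

Every unit gets Heat=4 under the intervention. Output values become 11, -13, 2, -1, 14, 8, 5, -4; E[Output|do(Heat=4)] = 2.75.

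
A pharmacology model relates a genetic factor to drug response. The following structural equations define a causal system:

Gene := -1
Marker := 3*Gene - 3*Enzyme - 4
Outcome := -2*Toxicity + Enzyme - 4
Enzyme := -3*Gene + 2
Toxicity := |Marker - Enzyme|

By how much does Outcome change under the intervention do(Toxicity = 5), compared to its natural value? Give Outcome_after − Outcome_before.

44

Intervening sets Toxicity = 5 and removes its equation (Toxicity := |Marker - Enzyme|).
Enzyme = -3*Gene + 2  [with Gene=-1]  = 5
Outcome = -2*Toxicity + Enzyme - 4  [with Toxicity=5, Enzyme=5]  = -9
Without intervention: Enzyme = -3*Gene + 2  [with Gene=-1]  = 5; Marker = 3*Gene - 3*Enzyme - 4  [with Gene=-1, Enzyme=5]  = -22; Toxicity = |Marker - Enzyme|  [with Marker=-22, Enzyme=5]  = 27; Outcome = -2*Toxicity + Enzyme - 4  [with Toxicity=27, Enzyme=5]  = -53.
Change = -9 − (-53) = 44.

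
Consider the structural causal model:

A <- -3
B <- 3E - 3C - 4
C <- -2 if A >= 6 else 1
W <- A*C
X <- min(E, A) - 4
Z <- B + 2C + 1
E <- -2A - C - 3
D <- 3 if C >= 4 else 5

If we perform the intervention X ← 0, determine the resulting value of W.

-3

do(X=0) replaces the equation X <- min(E, A) - 4 with the constant X = 0.
W is not downstream of the intervention, so its value is determined by the original equations.
C = -2 if A >= 6 else 1  [with A=-3]  = 1
W = A*C  [with A=-3, C=1]  = -3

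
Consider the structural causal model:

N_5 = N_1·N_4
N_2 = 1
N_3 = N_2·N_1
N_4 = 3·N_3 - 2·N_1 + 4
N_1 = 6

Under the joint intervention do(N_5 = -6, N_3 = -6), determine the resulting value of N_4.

-26

Under do(N_5 = -6, N_3 = -6), each intervened variable's structural equation is replaced by its fixed value.
N_4 = 3·N_3 - 2·N_1 + 4  [with N_3=-6, N_1=6]  = -26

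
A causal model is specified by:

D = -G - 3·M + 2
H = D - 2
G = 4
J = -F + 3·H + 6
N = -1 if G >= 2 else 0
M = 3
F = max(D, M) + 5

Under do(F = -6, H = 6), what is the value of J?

The joint intervention fixes F = -6, H = 6, removing each variable's own equation.
J = -F + 3·H + 6  [with F=-6, H=6]  = 30

30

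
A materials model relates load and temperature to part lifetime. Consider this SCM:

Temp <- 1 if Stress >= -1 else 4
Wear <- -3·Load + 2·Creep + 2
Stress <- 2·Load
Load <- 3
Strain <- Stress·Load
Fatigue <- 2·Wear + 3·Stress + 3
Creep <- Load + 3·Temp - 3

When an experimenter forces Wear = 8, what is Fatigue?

37

Intervening sets Wear = 8 and removes its equation (Wear <- -3·Load + 2·Creep + 2).
Stress = 2·Load  [with Load=3]  = 6
Fatigue = 2·Wear + 3·Stress + 3  [with Wear=8, Stress=6]  = 37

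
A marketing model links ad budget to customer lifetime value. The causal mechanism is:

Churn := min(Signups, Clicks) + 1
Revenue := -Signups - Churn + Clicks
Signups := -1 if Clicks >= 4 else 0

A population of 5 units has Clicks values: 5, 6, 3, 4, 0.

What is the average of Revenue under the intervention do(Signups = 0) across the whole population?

2.6

Under do(Signups=0), Signups's equation is replaced by Signups=0 for every unit. Per-unit Revenue: 4, 5, 2, 3, -1. Mean = 2.6.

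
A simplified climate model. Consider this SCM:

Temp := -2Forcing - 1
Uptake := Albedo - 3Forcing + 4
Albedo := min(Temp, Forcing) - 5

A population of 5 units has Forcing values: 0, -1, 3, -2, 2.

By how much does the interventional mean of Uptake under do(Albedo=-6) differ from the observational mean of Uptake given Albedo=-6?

do(Albedo=-6) breaks Albedo's dependence on Forcing. With Albedo=-6 fixed, Uptake across the units is -2, 1, -11, 4, -8, mean -3.2.
E[Uptake|Albedo=-6] averages over only the 2 units with Albedo=-6 (Forcing = 0, -1): Uptake = -2, 1, mean -0.5.
Difference = -3.2 − (-0.5) = -2.7.

-2.7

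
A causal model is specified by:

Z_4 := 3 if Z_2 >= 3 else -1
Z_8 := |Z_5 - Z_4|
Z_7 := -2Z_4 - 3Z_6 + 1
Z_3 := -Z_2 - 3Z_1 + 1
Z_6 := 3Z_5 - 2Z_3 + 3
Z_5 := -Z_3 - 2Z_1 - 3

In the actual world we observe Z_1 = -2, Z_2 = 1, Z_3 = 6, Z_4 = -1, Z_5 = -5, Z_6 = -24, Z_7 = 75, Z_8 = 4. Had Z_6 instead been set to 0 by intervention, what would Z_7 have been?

3

Intervening sets Z_6 = 0 and removes its equation (Z_6 := 3Z_5 - 2Z_3 + 3).
Z_4 = 3 if Z_2 >= 3 else -1  [with Z_2=1]  = -1
Z_7 = -2Z_4 - 3Z_6 + 1  [with Z_4=-1, Z_6=0]  = 3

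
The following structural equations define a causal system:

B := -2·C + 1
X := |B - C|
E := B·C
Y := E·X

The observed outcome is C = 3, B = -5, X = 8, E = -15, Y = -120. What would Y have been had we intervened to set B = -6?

do(B=-6) replaces the equation B := -2·C + 1 with the constant B = -6.
X = |B - C|  [with B=-6, C=3]  = 9
E = B·C  [with B=-6, C=3]  = -18
Y = E·X  [with E=-18, X=9]  = -162

-162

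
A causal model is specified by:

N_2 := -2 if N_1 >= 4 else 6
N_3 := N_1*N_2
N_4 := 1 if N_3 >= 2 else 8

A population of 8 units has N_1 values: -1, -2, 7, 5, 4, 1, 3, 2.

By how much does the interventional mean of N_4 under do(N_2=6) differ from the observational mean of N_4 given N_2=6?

-1.05

Every unit gets N_2=6 under the intervention. N_4 values become 8, 8, 1, 1, 1, 1, 1, 1; E[N_4|do(N_2=6)] = 2.75.
Conditioning on N_2=6 selects the 5 unit(s) with N_1 ∈ {-1, -2, 1, 3, 2}. Their N_4 values: 8, 8, 1, 1, 1. Mean = 3.8.
Difference = 2.75 − 3.8 = -1.05.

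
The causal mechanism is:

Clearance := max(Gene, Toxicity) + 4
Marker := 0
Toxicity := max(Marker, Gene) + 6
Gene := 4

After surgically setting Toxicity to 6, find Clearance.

The intervention breaks the incoming arrows to Toxicity: Toxicity := max(Marker, Gene) + 6 no longer applies, and Toxicity = 6.
Clearance = max(Gene, Toxicity) + 4  [with Gene=4, Toxicity=6]  = 10

10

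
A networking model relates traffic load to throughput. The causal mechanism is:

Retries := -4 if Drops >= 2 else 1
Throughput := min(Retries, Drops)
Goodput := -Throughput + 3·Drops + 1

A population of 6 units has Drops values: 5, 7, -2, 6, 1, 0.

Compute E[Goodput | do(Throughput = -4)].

13.5

do(Throughput=-4) breaks Throughput's dependence on Drops. With Throughput=-4 fixed, Goodput across the units is 20, 26, -1, 23, 8, 5, mean 13.5.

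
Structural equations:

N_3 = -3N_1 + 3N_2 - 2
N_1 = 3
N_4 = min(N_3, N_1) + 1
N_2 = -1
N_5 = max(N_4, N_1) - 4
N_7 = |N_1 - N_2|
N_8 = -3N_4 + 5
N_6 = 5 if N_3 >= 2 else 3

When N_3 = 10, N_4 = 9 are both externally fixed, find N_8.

The joint intervention fixes N_3 = 10, N_4 = 9, removing each variable's own equation.
N_8 = -3N_4 + 5  [with N_4=9]  = -22

-22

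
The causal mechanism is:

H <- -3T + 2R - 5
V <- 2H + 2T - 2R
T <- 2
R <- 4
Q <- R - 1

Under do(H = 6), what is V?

The intervention breaks the incoming arrows to H: H <- -3T + 2R - 5 no longer applies, and H = 6.
V = 2H + 2T - 2R  [with H=6, T=2, R=4]  = 8

8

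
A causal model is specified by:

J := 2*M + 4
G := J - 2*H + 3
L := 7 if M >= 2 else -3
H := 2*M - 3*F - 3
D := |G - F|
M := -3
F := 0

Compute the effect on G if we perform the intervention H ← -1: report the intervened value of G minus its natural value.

Intervening sets H = -1 and removes its equation (H := 2*M - 3*F - 3).
J = 2*M + 4  [with M=-3]  = -2
G = J - 2*H + 3  [with J=-2, H=-1]  = 3
Without intervention: J = 2*M + 4  [with M=-3]  = -2; H = 2*M - 3*F - 3  [with M=-3, F=0]  = -9; G = J - 2*H + 3  [with J=-2, H=-9]  = 19.
Change = 3 − 19 = -16.

-16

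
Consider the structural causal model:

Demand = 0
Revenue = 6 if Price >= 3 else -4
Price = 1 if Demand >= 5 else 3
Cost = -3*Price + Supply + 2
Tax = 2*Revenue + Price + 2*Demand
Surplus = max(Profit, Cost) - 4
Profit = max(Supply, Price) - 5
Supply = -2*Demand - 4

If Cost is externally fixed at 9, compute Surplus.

5

do(Cost=9) replaces the equation Cost = -3*Price + Supply + 2 with the constant Cost = 9.
Price = 1 if Demand >= 5 else 3  [with Demand=0]  = 3
Supply = -2*Demand - 4  [with Demand=0]  = -4
Profit = max(Supply, Price) - 5  [with Supply=-4, Price=3]  = -2
Surplus = max(Profit, Cost) - 4  [with Profit=-2, Cost=9]  = 5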